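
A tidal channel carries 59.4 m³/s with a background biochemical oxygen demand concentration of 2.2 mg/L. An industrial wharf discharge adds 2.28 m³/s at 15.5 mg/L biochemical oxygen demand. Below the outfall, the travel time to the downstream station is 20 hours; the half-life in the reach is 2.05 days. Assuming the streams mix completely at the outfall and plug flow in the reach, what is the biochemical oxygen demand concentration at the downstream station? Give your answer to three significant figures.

2.03 mg/L

Conservation of mass: C = (59.40·2.200 + 2.280·15.50) / 61.68 = 166.0/61.68 = 2.692 mg/L.
Half-life 2.05 d → k = ln 2 / 2.05 = 0.3381 d⁻¹.
Applying C = C₀e^(−kt): 2.692 × 0.7544 = 2.031 mg/L.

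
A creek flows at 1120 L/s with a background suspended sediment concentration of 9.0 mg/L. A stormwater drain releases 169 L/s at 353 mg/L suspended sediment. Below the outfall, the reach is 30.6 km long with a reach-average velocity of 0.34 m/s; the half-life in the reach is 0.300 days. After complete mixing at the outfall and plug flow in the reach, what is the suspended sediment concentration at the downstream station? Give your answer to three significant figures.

4.87 mg/L

Mass balance: C = (1120·9.000 + 169.0·353.0) / 1289 = 69740/1289 = 54.10 mg/L.
Travel time t = 30.6·1000 / 0.34 = 90000 s = 25.00 h.
Half-life 0.300 d → k = ln 2 / 0.300 = 2.310 d⁻¹.
After decay, C = 54.10 × e^(−kt) = 54.10 × 0.09011 = 4.875 mg/L.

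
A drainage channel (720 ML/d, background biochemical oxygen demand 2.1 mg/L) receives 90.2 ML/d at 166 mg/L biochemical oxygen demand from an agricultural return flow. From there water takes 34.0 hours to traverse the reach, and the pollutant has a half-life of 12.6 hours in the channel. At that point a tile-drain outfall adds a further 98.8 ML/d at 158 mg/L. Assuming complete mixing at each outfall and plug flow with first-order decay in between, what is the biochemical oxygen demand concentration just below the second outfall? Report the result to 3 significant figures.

20.0 mg/L

After mixing, C = (720.0·2.100 + 90.20·166.0) / 810.2 = 16490/810.2 = 20.35 mg/L; combined flow 810.2 ML/d.
Half-life 12.6 h → k = ln 2 / 12.6 = 0.05501 h⁻¹ = 1.320 d⁻¹.
After decay, C = 20.35 × e^(−kt) = 20.35 × 0.1541 = 3.135 mg/L.
At the second outfall, C = (810.2·3.135 + 98.80·158.0) / (810.2 + 98.80) = 19.97 mg/L.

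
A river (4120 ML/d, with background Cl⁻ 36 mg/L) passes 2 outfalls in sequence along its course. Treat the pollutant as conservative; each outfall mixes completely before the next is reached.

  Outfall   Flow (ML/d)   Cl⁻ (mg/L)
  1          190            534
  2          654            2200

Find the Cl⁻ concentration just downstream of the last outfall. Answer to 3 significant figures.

340 mg/L

Outfall 1: combined Q = 4310 ML/d; C = (4120·36.00 + 190.0·534.0)/4310 = 57.95 mg/L.
Outfall 2: combined Q = 4964 ML/d; C = (4310·57.95 + 654.0·2200)/4964 = 340.2 mg/L.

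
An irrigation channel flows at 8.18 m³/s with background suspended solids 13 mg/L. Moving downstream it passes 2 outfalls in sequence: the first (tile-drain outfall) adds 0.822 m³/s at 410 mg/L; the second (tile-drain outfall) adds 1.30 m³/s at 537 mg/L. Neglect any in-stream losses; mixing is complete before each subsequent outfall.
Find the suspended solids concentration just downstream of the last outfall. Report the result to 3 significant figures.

Below outfall 1: Q → 9.002 m³/s, C = (8.180·13.00 + 0.8220·410.0)/9.002 = 49.25 mg/L.
Below outfall 2: Q → 10.30 m³/s, C = (9.002·49.25 + 1.300·537.0)/10.30 = 110.8 mg/L.

111 mg/L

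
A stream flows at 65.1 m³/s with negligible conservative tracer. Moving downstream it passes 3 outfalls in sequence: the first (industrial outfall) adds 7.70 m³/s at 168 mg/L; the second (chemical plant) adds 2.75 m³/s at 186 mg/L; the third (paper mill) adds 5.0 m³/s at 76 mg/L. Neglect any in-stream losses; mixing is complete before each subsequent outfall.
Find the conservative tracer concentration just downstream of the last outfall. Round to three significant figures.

Below outfall 1: Q → 72.80 m³/s, C = (65.10·0 + 7.700·168.0)/72.80 = 17.77 mg/L.
Below outfall 2: Q → 75.55 m³/s, C = (72.80·17.77 + 2.750·186.0)/75.55 = 23.89 mg/L.
Below outfall 3: Q → 80.55 m³/s, C = (75.55·23.89 + 5.000·76.00)/80.55 = 27.13 mg/L.

27.1 mg/L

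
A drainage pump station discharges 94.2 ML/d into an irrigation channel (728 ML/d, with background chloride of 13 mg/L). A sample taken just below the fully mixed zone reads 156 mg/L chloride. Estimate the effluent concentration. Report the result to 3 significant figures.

Mass balance: 728.0·13.00 + 94.20·Cₑ = 822.2·156.0
→ Cₑ = (822.2·156.0 − 728.0·13.00) / 94.20 = 1261 mg/L.

1260 mg/L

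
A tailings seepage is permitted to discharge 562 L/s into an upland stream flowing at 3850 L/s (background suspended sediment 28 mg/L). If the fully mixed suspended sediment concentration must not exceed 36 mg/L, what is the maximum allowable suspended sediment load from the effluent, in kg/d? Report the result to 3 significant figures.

4410 kg/d

Mass balance at the limit: 3850·28.00 + 562.0·Cₑ = 4412·36 → Cₑ = 90.80 mg/L.
562.0 L/s = 0.5620 m³/s. Load = 0.5620 m³/s × 90.80 g/m³ × 86 400 s/d = 4409 kg/d.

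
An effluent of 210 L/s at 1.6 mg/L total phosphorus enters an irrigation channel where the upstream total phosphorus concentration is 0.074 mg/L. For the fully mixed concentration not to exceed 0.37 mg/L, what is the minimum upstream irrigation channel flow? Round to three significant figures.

873 L/s

Set C_mix = 0.37: (Q·0.07400 + 210.0·1.600) / (Q + 210.0) = 0.37
→ Q = 210.0·(1.600 − 0.37)/(0.37 − 0.07400) = 872.6 L/s.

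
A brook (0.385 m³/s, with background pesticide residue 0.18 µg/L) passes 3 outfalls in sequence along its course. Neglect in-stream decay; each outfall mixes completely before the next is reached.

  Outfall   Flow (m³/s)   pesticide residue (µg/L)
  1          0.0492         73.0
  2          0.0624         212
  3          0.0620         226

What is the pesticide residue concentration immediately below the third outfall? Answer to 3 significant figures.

Below outfall 1: Q → 0.4342 m³/s, C = (0.3850·0.1800 + 0.04920·73.00)/0.4342 = 8.431 µg/L.
Below outfall 2: Q → 0.4966 m³/s, C = (0.4342·8.431 + 0.06240·212.0)/0.4966 = 34.01 µg/L.
Below outfall 3: Q → 0.5586 m³/s, C = (0.4966·34.01 + 0.06200·226.0)/0.5586 = 55.32 µg/L.

55.3 µg/L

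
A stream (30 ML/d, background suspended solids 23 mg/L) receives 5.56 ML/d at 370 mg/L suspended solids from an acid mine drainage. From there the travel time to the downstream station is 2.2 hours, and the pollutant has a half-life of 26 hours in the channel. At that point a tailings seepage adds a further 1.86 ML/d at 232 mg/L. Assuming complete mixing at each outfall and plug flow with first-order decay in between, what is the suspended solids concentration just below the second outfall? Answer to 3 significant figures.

80.8 mg/L

Flow-weighted average: C = (30.00·23.00 + 5.560·370.0) / 35.56 = 2747/35.56 = 77.26 mg/L; combined flow 35.56 ML/d.
Half-life 26 h → k = ln 2 / 26 = 0.02666 h⁻¹ = 0.6398 d⁻¹.
First-order decay: C = 77.26·exp(−k·t) = 77.26·0.9430 = 72.85 mg/L.
Second outfall: C = (35.56·72.85 + 1.860·232.0)/37.42 = 80.77 mg/L.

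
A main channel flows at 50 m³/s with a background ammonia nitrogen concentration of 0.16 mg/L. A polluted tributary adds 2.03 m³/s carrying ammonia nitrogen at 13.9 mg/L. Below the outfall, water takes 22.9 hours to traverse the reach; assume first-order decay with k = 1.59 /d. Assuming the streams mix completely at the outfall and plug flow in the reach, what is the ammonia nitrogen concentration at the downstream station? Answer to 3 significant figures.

Mass balance: C = (50.00·0.1600 + 2.030·13.90) / 52.03 = 36.22/52.03 = 0.6961 mg/L.
After decay, C = 0.6961 × e^(−kt) = 0.6961 × 0.2193 = 0.1527 mg/L.

0.153 mg/L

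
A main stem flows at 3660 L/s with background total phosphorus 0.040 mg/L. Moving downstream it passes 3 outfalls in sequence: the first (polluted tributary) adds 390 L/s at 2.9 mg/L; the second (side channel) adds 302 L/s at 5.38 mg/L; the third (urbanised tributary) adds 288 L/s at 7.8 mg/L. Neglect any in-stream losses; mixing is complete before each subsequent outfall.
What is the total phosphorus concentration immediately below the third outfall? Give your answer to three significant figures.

1.11 mg/L

Outfall 1: combined Q = 4050 L/s; C = (3660·0.04000 + 390.0·2.900)/4050 = 0.3154 mg/L.
Outfall 2: combined Q = 4352 L/s; C = (4050·0.3154 + 302.0·5.380)/4352 = 0.6669 mg/L.
Outfall 3: combined Q = 4640 L/s; C = (4352·0.6669 + 288.0·7.800)/4640 = 1.110 mg/L.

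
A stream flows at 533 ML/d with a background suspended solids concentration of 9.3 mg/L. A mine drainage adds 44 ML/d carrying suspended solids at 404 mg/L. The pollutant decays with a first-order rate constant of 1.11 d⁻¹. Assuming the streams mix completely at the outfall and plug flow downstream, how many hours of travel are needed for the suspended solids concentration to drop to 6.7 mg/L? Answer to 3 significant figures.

Mixed concentration C = ΣQC/ΣQ = (533.0·9.300 + 44.00·404.0) / 577.0 = 22730/577.0 = 39.40 mg/L.
39.40·exp(−k·t) = 6.7 → t = ln(39.40/6.7)/k = 137900 s = 38.31 h.

38.3 h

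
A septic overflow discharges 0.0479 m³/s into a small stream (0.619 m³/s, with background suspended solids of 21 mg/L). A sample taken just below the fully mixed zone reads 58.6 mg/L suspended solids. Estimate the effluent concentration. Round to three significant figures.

544 mg/L

Mass balance: 0.6190·21.00 + 0.04790·Cₑ = 0.6669·58.60
→ Cₑ = (0.6669·58.60 − 0.6190·21.00) / 0.04790 = 544.5 mg/L.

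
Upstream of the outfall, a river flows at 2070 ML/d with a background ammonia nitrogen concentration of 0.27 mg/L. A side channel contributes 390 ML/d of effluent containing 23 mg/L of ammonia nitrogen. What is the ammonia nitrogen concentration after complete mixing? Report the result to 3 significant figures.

After mixing, C = (2070·0.2700 + 390.0·23.00) / 2460 = 9529/2460 = 3.874 mg/L.

3.87 mg/L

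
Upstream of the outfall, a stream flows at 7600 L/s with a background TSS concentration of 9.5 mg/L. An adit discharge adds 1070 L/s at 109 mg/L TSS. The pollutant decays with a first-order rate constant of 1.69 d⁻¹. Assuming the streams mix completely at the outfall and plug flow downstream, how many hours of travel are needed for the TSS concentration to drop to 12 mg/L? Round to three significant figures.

8.46 h

Mass balance: C = (7600·9.500 + 1070·109.0) / 8670 = 188800/8670 = 21.78 mg/L.
21.78·exp(−k·t) = 12 → t = ln(21.78/12)/k = 30470 s = 8.465 h.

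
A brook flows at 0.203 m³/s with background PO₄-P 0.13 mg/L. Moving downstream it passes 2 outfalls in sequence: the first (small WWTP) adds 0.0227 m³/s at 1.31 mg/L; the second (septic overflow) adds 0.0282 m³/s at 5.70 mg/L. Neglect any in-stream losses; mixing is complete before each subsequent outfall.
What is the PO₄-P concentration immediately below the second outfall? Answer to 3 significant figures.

0.854 mg/L

After outfall 1: Q = 0.2030 + 0.02270 = 0.2257 m³/s; C = (0.2030·0.1300 + 0.02270·1.310)/0.2257 = 0.2487 mg/L.
After outfall 2: Q = 0.2257 + 0.02820 = 0.2539 m³/s; C = (0.2257·0.2487 + 0.02820·5.700)/0.2539 = 0.8541 mg/L.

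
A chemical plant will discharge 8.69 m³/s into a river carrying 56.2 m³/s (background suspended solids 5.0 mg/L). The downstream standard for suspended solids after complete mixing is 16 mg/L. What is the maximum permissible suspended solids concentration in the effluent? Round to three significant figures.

At the limit, (Qr·Cr + Qe·Cₑ)/(Qr + Qe) = 16:
Cₑ = (64.89·16 − 56.20·5.000) / 8.690 = 87.14 mg/L.

87.1 mg/L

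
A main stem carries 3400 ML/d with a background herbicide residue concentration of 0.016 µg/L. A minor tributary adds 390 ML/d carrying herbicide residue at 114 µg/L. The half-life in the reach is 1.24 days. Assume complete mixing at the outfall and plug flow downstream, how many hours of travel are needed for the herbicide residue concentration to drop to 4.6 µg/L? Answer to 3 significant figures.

Flow-weighted average: C = (3400·0.01600 + 390.0·114.0) / 3790 = 44510/3790 = 11.75 µg/L.
Half-life 1.24 d → k = ln 2 / 1.24 = 0.5590 d⁻¹.
11.75·exp(−k·t) = 4.6 → t = ln(11.75/4.6)/k = 144900 s = 40.25 h.

40.2 h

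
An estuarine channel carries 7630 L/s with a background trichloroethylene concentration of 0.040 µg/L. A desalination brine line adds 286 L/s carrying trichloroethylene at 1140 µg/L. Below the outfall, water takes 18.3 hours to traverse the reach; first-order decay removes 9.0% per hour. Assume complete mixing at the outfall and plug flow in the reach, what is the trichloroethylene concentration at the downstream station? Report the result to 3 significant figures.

7.34 µg/L

Flow-weighted average: C = (7630·0.04000 + 286.0·1140) / 7916 = 326300/7916 = 41.23 µg/L.
9.0%/h lost → k = −ln(1 − 0.09) = 0.09431 h⁻¹.
After decay, C = 41.23 × e^(−kt) = 41.23 × 0.1780 = 7.339 µg/L.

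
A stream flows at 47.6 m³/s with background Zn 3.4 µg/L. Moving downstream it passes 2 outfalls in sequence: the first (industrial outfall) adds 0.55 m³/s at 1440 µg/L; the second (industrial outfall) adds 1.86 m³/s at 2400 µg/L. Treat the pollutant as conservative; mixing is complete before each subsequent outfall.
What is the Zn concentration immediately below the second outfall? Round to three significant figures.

Below outfall 1: Q → 48.15 m³/s, C = (47.60·3.400 + 0.5500·1440)/48.15 = 19.81 µg/L.
Below outfall 2: Q → 50.01 m³/s, C = (48.15·19.81 + 1.860·2400)/50.01 = 108.3 µg/L.

108 µg/L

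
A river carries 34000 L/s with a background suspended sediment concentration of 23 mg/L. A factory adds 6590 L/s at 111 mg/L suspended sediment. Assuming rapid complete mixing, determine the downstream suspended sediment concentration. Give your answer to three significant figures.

Mixed concentration C = ΣQC/ΣQ = (34000·23.00 + 6590·111.0) / 40590 = 1513000/40590 = 37.29 mg/L.

37.3 mg/L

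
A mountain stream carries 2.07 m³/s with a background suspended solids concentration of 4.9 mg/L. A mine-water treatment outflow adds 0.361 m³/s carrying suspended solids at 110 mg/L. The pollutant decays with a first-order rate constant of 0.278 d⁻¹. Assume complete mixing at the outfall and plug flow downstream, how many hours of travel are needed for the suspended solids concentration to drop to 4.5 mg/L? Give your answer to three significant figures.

131 h

After mixing, C = (2.070·4.900 + 0.3610·110.0) / 2.431 = 49.85/2.431 = 20.51 mg/L.
20.51·exp(−k·t) = 4.5 → t = ln(20.51/4.5)/k = 471400 s = 130.9 h.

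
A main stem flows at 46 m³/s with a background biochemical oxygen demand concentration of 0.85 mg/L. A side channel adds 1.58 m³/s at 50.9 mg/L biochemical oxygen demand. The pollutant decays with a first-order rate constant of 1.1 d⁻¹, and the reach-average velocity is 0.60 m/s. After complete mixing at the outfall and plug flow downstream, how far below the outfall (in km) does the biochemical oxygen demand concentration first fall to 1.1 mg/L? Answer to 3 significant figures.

38.9 km

Mass balance: C = (46.00·0.8500 + 1.580·50.90) / 47.58 = 119.5/47.58 = 2.512 mg/L.
Set 2.512·exp(−k·t) = 1.1 → t = ln(2.512/1.1)/k = 64860 s = 18.02 h.
Distance = v·t = 0.60·64860 = 38920 m = 38.92 km.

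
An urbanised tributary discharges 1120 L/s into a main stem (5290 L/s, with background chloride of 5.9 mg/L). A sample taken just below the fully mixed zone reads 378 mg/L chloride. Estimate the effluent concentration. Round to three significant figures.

2140 mg/L

Mass balance: 5290·5.900 + 1120·Cₑ = 6410·378.0
→ Cₑ = (6410·378.0 − 5290·5.900) / 1120 = 2136 mg/L.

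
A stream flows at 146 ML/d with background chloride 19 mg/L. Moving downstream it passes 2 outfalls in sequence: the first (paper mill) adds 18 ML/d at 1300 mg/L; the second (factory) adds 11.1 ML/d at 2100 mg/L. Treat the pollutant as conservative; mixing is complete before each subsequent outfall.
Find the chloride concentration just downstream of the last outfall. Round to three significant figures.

Below outfall 1: Q → 164.0 ML/d, C = (146.0·19.00 + 18.00·1300)/164.0 = 159.6 mg/L.
Below outfall 2: Q → 175.1 ML/d, C = (164.0·159.6 + 11.10·2100)/175.1 = 282.6 mg/L.

283 mg/L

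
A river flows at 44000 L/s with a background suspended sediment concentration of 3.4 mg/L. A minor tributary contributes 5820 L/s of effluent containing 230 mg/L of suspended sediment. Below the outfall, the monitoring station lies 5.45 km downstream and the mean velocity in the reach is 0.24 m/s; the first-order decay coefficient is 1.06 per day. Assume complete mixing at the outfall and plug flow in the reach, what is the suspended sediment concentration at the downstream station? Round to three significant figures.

22.6 mg/L

After mixing, C = (44000·3.400 + 5820·230.0) / 49820 = 1488000/49820 = 29.87 mg/L.
Travel time t = 5.45·1000 / 0.24 = 22710 s = 6.308 h.
Decay over the reach: 29.87·exp(−kt) = 29.87·0.7568 = 22.61 mg/L.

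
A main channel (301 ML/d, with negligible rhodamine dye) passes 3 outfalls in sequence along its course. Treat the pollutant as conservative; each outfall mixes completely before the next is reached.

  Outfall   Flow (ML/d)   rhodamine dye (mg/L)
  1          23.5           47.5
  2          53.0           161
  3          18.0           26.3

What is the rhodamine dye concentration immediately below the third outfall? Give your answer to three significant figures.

25.6 mg/L

After outfall 1: Q = 301.0 + 23.50 = 324.5 ML/d; C = (301.0·0 + 23.50·47.50)/324.5 = 3.440 mg/L.
After outfall 2: Q = 324.5 + 53.00 = 377.5 ML/d; C = (324.5·3.440 + 53.00·161.0)/377.5 = 25.56 mg/L.
After outfall 3: Q = 377.5 + 18.00 = 395.5 ML/d; C = (377.5·25.56 + 18.00·26.30)/395.5 = 25.59 mg/L.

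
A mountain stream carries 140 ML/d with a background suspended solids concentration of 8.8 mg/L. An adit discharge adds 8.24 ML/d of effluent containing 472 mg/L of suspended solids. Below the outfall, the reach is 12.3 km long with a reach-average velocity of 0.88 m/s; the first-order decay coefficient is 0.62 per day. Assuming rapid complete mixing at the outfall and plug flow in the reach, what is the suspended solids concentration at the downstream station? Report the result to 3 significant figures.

Mixed concentration C = ΣQC/ΣQ = (140.0·8.800 + 8.240·472.0) / 148.2 = 5121/148.2 = 34.55 mg/L.
Travel time t = 12.3·1000 / 0.88 = 13980 s = 3.883 h.
First-order decay: C = 34.55·exp(−k·t) = 34.55·0.9046 = 31.25 mg/L.

31.3 mg/L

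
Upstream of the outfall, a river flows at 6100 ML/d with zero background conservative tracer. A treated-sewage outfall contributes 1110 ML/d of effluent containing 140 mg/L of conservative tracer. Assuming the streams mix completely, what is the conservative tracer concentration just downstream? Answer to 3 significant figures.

21.6 mg/L

Mass balance: C = (6100·0 + 1110·140.0) / 7210 = 155400/7210 = 21.55 mg/L.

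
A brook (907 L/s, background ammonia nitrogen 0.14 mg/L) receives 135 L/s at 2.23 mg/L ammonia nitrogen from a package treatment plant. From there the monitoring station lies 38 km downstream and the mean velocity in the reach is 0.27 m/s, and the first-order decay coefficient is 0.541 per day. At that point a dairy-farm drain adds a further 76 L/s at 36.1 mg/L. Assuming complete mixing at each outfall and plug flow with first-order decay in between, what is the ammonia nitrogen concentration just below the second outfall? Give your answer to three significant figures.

2.61 mg/L

Mass balance: C = (907.0·0.1400 + 135.0·2.230) / 1042 = 428.0/1042 = 0.4108 mg/L; combined flow 1042 L/s.
Travel time t = 38·1000 / 0.27 = 140700 s = 39.09 h.
First-order decay: C = 0.4108·exp(−k·t) = 0.4108·0.4143 = 0.1702 mg/L.
Second outfall: C = (1042·0.1702 + 76.00·36.10)/1118 = 2.613 mg/L.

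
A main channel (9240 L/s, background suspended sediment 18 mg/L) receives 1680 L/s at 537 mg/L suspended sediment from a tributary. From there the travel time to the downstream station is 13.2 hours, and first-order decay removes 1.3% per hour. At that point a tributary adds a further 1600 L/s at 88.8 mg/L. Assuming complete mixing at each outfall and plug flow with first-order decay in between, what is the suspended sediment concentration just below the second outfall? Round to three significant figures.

83.2 mg/L

Flow-weighted average: C = (9240·18.00 + 1680·537.0) / 10920 = 1068000/10920 = 97.85 mg/L; combined flow 10920 L/s.
1.3%/h lost → k = −ln(1 − 0.013) = 0.01309 h⁻¹.
Applying C = C₀e^(−kt): 97.85 × 0.8414 = 82.32 mg/L.
At the second outfall, C = (10920·82.32 + 1600·88.80) / (10920 + 1600) = 83.15 mg/L.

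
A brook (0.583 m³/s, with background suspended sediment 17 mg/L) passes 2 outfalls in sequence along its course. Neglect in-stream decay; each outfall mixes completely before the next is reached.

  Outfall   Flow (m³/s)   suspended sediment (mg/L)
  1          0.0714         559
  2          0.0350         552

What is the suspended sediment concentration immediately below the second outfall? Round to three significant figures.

After outfall 1: Q = 0.5830 + 0.07140 = 0.6544 m³/s; C = (0.5830·17.00 + 0.07140·559.0)/0.6544 = 76.14 mg/L.
After outfall 2: Q = 0.6544 + 0.03500 = 0.6894 m³/s; C = (0.6544·76.14 + 0.03500·552.0)/0.6894 = 100.3 mg/L.

100 mg/L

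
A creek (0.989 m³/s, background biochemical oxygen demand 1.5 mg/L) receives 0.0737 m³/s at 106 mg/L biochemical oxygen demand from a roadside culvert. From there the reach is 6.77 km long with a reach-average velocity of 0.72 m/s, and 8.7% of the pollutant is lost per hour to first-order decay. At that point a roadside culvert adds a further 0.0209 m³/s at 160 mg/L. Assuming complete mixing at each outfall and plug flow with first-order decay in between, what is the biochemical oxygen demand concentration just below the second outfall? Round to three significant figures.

9.85 mg/L

Conservation of mass: C = (0.9890·1.500 + 0.07370·106.0) / 1.063 = 9.296/1.063 = 8.747 mg/L; combined flow 1.063 m³/s.
Travel time t = 6.77·1000 / 0.72 = 9403 s = 2.612 h.
8.7%/h lost → k = −ln(1 − 0.087) = 0.09102 h⁻¹.
Decay over the reach: 8.747·exp(−kt) = 8.747·0.7884 = 6.896 mg/L.
Second outfall: C = (1.063·6.896 + 0.02090·160.0)/1.084 = 9.849 mg/L.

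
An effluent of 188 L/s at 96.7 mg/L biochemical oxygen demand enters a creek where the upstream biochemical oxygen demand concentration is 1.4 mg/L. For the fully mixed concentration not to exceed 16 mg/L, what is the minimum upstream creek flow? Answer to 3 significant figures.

1040 L/s

Set C_mix = 16: (Q·1.400 + 188.0·96.70) / (Q + 188.0) = 16
→ Q = 188.0·(96.70 − 16)/(16 − 1.400) = 1039 L/s.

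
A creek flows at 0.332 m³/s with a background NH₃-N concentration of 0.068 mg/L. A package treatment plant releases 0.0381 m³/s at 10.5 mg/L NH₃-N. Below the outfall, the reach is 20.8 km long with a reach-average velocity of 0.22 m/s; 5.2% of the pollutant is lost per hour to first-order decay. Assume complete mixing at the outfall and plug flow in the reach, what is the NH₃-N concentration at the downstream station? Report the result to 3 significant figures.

0.281 mg/L

Mixed concentration C = ΣQC/ΣQ = (0.3320·0.06800 + 0.03810·10.50) / 0.3701 = 0.4226/0.3701 = 1.142 mg/L.
Travel time t = 20.8·1000 / 0.22 = 94550 s = 26.26 h.
5.2%/h lost → k = −ln(1 − 0.052) = 0.05340 h⁻¹.
Decay over the reach: 1.142·exp(−kt) = 1.142·0.2460 = 0.2809 mg/L.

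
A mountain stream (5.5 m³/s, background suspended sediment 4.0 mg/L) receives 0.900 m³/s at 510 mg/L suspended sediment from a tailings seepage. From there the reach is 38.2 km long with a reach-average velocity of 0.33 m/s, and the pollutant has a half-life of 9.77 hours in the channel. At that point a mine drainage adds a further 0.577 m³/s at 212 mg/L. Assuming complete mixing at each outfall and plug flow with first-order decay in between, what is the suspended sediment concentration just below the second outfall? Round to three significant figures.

24.6 mg/L

After mixing, C = (5.500·4.000 + 0.9000·510.0) / 6.400 = 481.0/6.400 = 75.16 mg/L; combined flow 6.400 m³/s.
Travel time t = 38.2·1000 / 0.33 = 115800 s = 32.15 h.
Half-life 9.77 h → k = ln 2 / 9.77 = 0.07095 h⁻¹ = 1.703 d⁻¹.
Decay over the reach: 75.16·exp(−kt) = 75.16·0.1022 = 7.677 mg/L.
At the second outfall, C = (6.400·7.677 + 0.5770·212.0) / (6.400 + 0.5770) = 24.58 mg/L.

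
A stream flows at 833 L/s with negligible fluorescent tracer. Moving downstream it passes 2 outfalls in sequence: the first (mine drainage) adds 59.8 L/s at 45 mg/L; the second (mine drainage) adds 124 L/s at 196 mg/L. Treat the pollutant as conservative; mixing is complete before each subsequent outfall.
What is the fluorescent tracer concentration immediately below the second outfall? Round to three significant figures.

After outfall 1: Q = 833.0 + 59.80 = 892.8 L/s; C = (833.0·0 + 59.80·45.00)/892.8 = 3.014 mg/L.
After outfall 2: Q = 892.8 + 124.0 = 1017 L/s; C = (892.8·3.014 + 124.0·196.0)/1017 = 26.55 mg/L.

26.5 mg/L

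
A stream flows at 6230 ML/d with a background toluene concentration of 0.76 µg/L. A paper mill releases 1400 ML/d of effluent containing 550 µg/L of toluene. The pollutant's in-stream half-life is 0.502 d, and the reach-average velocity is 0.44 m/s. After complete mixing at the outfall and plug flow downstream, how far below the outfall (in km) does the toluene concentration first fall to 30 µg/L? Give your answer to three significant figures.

33.6 km

After mixing, C = (6230·0.7600 + 1400·550.0) / 7630 = 774700/7630 = 101.5 µg/L.
Half-life 0.502 d → k = ln 2 / 0.502 = 1.381 d⁻¹.
Set 101.5·exp(−k·t) = 30 → t = ln(101.5/30)/k = 76290 s = 21.19 h.
Distance = v·t = 0.44·76290 = 33570 m = 33.57 km.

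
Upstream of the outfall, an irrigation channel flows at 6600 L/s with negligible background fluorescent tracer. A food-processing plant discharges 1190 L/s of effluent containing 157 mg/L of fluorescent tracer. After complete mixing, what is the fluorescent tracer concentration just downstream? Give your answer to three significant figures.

Flow-weighted average: C = (6600·0 + 1190·157.0) / 7790 = 186800/7790 = 23.98 mg/L.

24.0 mg/L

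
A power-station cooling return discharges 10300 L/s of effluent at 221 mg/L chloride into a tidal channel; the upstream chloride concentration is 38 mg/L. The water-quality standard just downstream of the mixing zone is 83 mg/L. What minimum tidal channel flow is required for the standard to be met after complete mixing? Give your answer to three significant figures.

31600 L/s

Set C_mix = 83: (Q·38.00 + 10300·221.0) / (Q + 10300) = 83
→ Q = 10300·(221.0 − 83)/(83 − 38.00) = 31590 L/s.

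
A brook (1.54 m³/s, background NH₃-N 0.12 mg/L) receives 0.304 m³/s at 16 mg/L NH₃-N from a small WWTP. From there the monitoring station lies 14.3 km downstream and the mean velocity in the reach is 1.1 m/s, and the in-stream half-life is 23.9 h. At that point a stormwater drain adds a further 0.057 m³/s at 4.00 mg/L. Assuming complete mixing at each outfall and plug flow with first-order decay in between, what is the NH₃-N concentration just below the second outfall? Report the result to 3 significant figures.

Conservation of mass: C = (1.540·0.1200 + 0.3040·16.00) / 1.844 = 5.049/1.844 = 2.738 mg/L; combined flow 1.844 m³/s.
Travel time t = 14.3·1000 / 1.1 = 13000 s = 3.611 h.
Half-life 23.9 h → k = ln 2 / 23.9 = 0.02900 h⁻¹ = 0.6960 d⁻¹.
First-order decay: C = 2.738·exp(−k·t) = 2.738·0.9006 = 2.466 mg/L.
At the second outfall, C = (1.844·2.466 + 0.05700·4.000) / (1.844 + 0.05700) = 2.512 mg/L.

2.51 mg/L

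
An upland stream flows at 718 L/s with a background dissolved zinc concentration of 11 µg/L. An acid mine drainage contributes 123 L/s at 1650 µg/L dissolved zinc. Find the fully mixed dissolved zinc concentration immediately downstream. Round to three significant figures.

251 µg/L

After mixing, C = (718.0·11.00 + 123.0·1650) / 841.0 = 210800/841.0 = 250.7 µg/L.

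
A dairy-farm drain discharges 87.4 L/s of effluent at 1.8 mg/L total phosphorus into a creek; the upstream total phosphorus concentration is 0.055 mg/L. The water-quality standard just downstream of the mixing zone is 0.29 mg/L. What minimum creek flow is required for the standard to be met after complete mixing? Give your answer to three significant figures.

Set C_mix = 0.29: (Q·0.05500 + 87.40·1.800) / (Q + 87.40) = 0.29
→ Q = 87.40·(1.800 − 0.29)/(0.29 − 0.05500) = 561.6 L/s.

562 L/s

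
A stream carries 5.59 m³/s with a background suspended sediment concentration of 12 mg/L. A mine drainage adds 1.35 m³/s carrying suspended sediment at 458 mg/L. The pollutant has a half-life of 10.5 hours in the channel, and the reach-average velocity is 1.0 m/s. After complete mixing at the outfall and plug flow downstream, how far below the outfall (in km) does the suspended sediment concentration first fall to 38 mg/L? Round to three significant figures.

52.1 km

Flow-weighted average: C = (5.590·12.00 + 1.350·458.0) / 6.940 = 685.4/6.940 = 98.76 mg/L.
Half-life 10.5 h → k = ln 2 / 10.5 = 0.06601 h⁻¹ = 1.584 d⁻¹.
Set 98.76·exp(−k·t) = 38 → t = ln(98.76/38)/k = 52080 s = 14.47 h.
Distance = v·t = 1.0·52080 = 52080 m = 52.08 km.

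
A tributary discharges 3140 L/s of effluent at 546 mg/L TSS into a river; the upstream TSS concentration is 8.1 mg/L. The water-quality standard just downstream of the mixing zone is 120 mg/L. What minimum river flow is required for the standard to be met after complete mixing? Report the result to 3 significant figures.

Set C_mix = 120: (Q·8.100 + 3140·546.0) / (Q + 3140) = 120
→ Q = 3140·(546.0 − 120)/(120 − 8.100) = 11950 L/s.

12000 L/s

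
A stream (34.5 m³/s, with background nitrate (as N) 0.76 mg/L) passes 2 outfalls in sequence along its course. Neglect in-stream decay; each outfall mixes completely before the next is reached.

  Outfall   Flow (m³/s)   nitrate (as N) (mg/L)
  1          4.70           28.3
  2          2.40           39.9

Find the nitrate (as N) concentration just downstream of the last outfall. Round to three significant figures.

6.13 mg/L

Outfall 1: combined Q = 39.20 m³/s; C = (34.50·0.7600 + 4.700·28.30)/39.20 = 4.062 mg/L.
Outfall 2: combined Q = 41.60 m³/s; C = (39.20·4.062 + 2.400·39.90)/41.60 = 6.130 mg/L.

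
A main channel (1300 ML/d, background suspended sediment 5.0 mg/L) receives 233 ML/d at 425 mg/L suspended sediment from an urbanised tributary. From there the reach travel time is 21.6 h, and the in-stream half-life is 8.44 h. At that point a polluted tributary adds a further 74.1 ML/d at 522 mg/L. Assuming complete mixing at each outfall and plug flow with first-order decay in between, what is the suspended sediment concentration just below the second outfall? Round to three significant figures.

After mixing, C = (1300·5.000 + 233.0·425.0) / 1533 = 105500/1533 = 68.84 mg/L; combined flow 1533 ML/d.
Half-life 8.44 h → k = ln 2 / 8.44 = 0.08213 h⁻¹ = 1.971 d⁻¹.
After decay, C = 68.84 × e^(−kt) = 68.84 × 0.1697 = 11.68 mg/L.
At the second outfall, C = (1533·11.68 + 74.10·522.0) / (1533 + 74.10) = 35.21 mg/L.

35.2 mg/L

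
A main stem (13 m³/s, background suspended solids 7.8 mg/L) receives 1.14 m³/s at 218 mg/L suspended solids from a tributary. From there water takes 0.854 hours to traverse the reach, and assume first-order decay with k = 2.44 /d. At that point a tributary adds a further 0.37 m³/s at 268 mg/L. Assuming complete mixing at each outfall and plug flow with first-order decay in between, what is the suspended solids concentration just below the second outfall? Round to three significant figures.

Mass balance: C = (13.00·7.800 + 1.140·218.0) / 14.14 = 349.9/14.14 = 24.75 mg/L; combined flow 14.14 m³/s.
First-order decay: C = 24.75·exp(−k·t) = 24.75·0.9168 = 22.69 mg/L.
Second outfall: C = (14.14·22.69 + 0.3700·268.0)/14.51 = 28.94 mg/L.

28.9 mg/L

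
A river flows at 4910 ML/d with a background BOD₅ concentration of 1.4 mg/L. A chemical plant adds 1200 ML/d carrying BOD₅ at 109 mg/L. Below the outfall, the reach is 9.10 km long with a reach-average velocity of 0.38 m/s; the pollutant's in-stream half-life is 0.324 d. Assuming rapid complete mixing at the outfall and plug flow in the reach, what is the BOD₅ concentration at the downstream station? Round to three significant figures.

Flow-weighted average: C = (4910·1.400 + 1200·109.0) / 6110 = 137700/6110 = 22.53 mg/L.
Travel time t = 9.10·1000 / 0.38 = 23950 s = 6.652 h.
Half-life 0.324 d → k = ln 2 / 0.324 = 2.139 d⁻¹.
After decay, C = 22.53 × e^(−kt) = 22.53 × 0.5527 = 12.45 mg/L.

12.5 mg/L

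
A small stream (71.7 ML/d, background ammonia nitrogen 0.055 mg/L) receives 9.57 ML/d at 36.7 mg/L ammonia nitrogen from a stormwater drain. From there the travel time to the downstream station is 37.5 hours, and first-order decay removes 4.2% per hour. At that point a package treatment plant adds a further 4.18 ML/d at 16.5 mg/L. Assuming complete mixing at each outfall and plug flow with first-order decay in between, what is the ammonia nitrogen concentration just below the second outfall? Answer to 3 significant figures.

Mass balance: C = (71.70·0.05500 + 9.570·36.70) / 81.27 = 355.2/81.27 = 4.370 mg/L; combined flow 81.27 ML/d.
4.2%/h lost → k = −ln(1 − 0.042) = 0.04291 h⁻¹.
After decay, C = 4.370 × e^(−kt) = 4.370 × 0.2001 = 0.8744 mg/L.
At the second outfall, C = (81.27·0.8744 + 4.180·16.50) / (81.27 + 4.180) = 1.639 mg/L.

1.64 mg/L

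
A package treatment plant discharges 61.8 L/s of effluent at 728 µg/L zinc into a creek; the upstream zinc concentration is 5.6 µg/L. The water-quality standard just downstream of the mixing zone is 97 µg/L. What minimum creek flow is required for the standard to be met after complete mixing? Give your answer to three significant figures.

Set C_mix = 97: (Q·5.600 + 61.80·728.0) / (Q + 61.80) = 97
→ Q = 61.80·(728.0 − 97)/(97 − 5.600) = 426.6 L/s.

427 L/s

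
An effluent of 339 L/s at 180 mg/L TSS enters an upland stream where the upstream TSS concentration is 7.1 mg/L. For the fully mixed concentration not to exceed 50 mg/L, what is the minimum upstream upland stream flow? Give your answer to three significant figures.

Set C_mix = 50: (Q·7.100 + 339.0·180.0) / (Q + 339.0) = 50
→ Q = 339.0·(180.0 − 50)/(50 − 7.100) = 1027 L/s.

1030 L/s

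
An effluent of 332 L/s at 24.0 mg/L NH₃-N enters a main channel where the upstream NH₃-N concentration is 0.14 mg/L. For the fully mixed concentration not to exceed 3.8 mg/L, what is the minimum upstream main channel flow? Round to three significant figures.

1830 L/s

Set C_mix = 3.8: (Q·0.1400 + 332.0·24.00) / (Q + 332.0) = 3.8
→ Q = 332.0·(24.00 − 3.8)/(3.8 − 0.1400) = 1832 L/s.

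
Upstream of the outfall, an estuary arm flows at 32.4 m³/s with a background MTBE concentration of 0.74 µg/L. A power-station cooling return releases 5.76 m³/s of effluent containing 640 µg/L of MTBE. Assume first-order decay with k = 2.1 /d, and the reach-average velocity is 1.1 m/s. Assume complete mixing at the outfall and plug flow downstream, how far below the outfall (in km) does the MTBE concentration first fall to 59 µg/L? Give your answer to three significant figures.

Flow-weighted average: C = (32.40·0.7400 + 5.760·640.0) / 38.16 = 3710/38.16 = 97.23 µg/L.
Set 97.23·exp(−k·t) = 59 → t = ln(97.23/59)/k = 20550 s = 5.709 h.
Distance = v·t = 1.1·20550 = 22610 m = 22.61 km.

22.6 km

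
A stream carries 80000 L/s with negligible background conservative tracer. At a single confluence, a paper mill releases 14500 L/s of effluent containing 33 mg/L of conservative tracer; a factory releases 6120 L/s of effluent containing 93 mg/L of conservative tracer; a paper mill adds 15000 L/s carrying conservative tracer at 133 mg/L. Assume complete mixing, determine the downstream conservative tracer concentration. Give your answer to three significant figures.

26.3 mg/L

Conservation of mass: C = (80000·0 + 14500·33.00 + 6120·93.00 + 15000·133.0) / 115600 = 3043000/115600 = 26.32 mg/L.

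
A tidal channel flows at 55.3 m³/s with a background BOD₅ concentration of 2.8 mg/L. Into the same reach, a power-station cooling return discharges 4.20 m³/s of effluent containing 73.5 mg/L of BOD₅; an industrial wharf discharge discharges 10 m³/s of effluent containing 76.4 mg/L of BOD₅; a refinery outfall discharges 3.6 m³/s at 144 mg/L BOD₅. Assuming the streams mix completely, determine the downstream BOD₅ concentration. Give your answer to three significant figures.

23.9 mg/L

Mixed concentration C = ΣQC/ΣQ = (55.30·2.800 + 4.200·73.50 + 10.00·76.40 + 3.600·144.0) / 73.10 = 1746/73.10 = 23.88 mg/L.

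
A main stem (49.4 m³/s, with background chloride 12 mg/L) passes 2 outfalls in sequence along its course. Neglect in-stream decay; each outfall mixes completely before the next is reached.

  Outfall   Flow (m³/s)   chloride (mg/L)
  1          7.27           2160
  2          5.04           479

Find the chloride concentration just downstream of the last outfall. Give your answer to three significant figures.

After outfall 1: Q = 49.40 + 7.270 = 56.67 m³/s; C = (49.40·12.00 + 7.270·2160)/56.67 = 287.6 mg/L.
After outfall 2: Q = 56.67 + 5.040 = 61.71 m³/s; C = (56.67·287.6 + 5.040·479.0)/61.71 = 303.2 mg/L.

303 mg/L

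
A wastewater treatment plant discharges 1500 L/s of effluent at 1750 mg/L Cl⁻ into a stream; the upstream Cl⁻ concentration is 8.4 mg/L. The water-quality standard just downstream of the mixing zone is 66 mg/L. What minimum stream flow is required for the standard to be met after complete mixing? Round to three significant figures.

Set C_mix = 66: (Q·8.400 + 1500·1750) / (Q + 1500) = 66
→ Q = 1500·(1750 − 66)/(66 − 8.400) = 43850 L/s.

43900 L/s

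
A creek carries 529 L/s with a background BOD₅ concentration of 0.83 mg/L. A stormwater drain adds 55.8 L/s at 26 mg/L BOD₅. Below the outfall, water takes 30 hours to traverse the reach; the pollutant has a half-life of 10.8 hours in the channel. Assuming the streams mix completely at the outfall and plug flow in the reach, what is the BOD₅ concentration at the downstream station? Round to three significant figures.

Conservation of mass: C = (529.0·0.8300 + 55.80·26.00) / 584.8 = 1890/584.8 = 3.232 mg/L.
Half-life 10.8 h → k = ln 2 / 10.8 = 0.06418 h⁻¹ = 1.540 d⁻¹.
Decay over the reach: 3.232·exp(−kt) = 3.232·0.1458 = 0.4712 mg/L.

0.471 mg/L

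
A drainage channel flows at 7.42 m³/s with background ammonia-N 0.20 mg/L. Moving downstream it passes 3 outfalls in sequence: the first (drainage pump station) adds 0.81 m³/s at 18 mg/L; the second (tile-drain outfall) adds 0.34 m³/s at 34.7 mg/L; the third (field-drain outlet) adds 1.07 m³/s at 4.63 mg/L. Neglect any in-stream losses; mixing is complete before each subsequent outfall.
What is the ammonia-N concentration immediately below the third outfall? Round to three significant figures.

After outfall 1: Q = 7.420 + 0.8100 = 8.230 m³/s; C = (7.420·0.2000 + 0.8100·18.00)/8.230 = 1.952 mg/L.
After outfall 2: Q = 8.230 + 0.3400 = 8.570 m³/s; C = (8.230·1.952 + 0.3400·34.70)/8.570 = 3.251 mg/L.
After outfall 3: Q = 8.570 + 1.070 = 9.640 m³/s; C = (8.570·3.251 + 1.070·4.630)/9.640 = 3.404 mg/L.

3.40 mg/L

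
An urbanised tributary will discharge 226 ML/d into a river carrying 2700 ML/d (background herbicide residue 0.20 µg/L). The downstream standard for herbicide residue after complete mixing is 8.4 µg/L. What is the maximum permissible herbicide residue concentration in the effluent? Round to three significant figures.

At the limit, (Qr·Cr + Qe·Cₑ)/(Qr + Qe) = 8.4:
Cₑ = (2926·8.4 − 2700·0.2000) / 226.0 = 106.4 µg/L.

106 µg/L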